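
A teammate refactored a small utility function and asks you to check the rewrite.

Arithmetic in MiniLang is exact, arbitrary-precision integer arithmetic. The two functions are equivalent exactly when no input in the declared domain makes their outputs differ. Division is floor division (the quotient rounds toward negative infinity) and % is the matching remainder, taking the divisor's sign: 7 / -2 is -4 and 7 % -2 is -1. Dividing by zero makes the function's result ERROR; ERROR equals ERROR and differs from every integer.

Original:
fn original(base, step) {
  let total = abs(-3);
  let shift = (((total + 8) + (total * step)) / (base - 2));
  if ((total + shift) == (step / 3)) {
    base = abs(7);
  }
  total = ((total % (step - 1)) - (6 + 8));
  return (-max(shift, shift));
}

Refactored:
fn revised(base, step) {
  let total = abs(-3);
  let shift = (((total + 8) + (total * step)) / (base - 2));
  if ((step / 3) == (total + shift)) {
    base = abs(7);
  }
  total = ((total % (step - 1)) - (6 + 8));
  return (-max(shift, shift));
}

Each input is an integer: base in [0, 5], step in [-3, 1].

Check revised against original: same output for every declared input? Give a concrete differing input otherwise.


Equivalent — the differences include same computation, different form, yet no declared input distinguishes the two.
One worked example (base=3, step=0) — original: total = 3; shift = 11; ((total + shift) == (step / 3)) -> false; total = -14; return -11; revised: total = 3; shift = 11; ((step / 3) == (total + shift)) -> false; total = -14; return -11; agreement on -11.
Across all 30 domain points the two functions coincide.
verdict: equivalent


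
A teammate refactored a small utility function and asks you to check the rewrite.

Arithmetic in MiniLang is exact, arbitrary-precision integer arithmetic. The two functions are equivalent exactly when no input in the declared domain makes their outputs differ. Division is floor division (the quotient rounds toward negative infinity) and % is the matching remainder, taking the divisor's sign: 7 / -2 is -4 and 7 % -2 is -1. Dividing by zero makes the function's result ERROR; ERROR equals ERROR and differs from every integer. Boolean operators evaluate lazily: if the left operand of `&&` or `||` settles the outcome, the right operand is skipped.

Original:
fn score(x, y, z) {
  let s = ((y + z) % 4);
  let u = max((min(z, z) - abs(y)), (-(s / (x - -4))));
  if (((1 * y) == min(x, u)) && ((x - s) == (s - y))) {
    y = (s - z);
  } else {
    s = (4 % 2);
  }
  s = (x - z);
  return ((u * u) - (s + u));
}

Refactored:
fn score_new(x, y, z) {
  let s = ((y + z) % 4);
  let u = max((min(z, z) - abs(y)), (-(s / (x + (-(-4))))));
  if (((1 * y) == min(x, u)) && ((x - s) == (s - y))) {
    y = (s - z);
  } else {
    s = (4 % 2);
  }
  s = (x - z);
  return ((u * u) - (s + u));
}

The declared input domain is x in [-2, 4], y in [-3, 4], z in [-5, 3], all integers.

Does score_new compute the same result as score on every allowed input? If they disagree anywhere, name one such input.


Although arithmetic usage differs, 504/504 inputs agree.
verdict: equivalent


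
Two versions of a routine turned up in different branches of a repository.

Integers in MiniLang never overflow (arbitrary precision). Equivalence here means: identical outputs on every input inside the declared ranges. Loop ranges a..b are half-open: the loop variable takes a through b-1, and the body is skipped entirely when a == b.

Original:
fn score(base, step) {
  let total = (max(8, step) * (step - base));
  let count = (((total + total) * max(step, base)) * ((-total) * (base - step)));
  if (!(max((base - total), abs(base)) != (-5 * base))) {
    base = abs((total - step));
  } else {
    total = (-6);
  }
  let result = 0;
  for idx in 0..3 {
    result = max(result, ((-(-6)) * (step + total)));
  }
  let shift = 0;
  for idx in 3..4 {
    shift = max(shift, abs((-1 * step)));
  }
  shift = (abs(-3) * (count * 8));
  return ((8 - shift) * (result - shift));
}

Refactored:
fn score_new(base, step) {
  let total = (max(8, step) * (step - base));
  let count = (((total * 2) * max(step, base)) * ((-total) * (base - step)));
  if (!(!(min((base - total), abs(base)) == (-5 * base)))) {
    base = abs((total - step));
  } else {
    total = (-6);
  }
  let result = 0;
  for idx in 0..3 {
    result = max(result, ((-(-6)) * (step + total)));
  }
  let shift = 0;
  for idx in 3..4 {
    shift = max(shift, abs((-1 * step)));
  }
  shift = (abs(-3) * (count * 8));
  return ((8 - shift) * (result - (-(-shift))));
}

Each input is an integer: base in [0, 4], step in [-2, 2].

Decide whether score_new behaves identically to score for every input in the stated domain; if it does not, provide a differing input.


Evaluate both at base=0, step=1.
score: total := 8 | count := 128 | (!(max((base - total), abs(base)) != (-5 * base))): true | base := 7 | result := 0 | iter idx=0: | result := 54 | iter idx=1: | result := 54 | iter idx=2: | result := 54 | shift := 0 | iter idx=3: | shift := 1 | shift := 3072 | result 9247152
score_new: total := 8 | count := 128 | (!(!(min((base - total), abs(base)) == (-5 * base)))): false | total := -6 | result := 0 | iter idx=0: | result := 0 | iter idx=1: | result := 0 | iter idx=2: | result := 0 | shift := 0 | iter idx=3: | shift := 1 | shift := 3072 | result 9412608
9247152 vs 9412608 — the two versions disagree here.
verdict: not equivalent; witness: base=0, step=1


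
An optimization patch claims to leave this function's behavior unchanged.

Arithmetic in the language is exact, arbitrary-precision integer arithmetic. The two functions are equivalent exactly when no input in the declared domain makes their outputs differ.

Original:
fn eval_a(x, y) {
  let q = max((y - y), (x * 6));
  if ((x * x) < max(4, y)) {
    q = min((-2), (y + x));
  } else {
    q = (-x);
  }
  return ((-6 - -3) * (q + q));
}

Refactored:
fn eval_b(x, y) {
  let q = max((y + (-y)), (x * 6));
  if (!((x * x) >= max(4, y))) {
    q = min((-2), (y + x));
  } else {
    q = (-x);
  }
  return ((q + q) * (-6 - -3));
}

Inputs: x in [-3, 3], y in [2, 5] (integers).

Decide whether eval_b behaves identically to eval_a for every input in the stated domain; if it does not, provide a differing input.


Equivalent — the differences include arithmetic usage differs, comparison usage differs, boolean connective usage differs, yet no declared input distinguishes the two.
As a probe, take x=-2, y=4: eval_a runs q=0, then ((x * x) < max(4, y)) is false, then q=2, then returns -12; eval_b runs q=0, then (!((x * x) >= max(4, y))) is false, then q=2, then returns -12; both end at -12.
Across all 28 domain points the two functions coincide.
verdict: equivalent


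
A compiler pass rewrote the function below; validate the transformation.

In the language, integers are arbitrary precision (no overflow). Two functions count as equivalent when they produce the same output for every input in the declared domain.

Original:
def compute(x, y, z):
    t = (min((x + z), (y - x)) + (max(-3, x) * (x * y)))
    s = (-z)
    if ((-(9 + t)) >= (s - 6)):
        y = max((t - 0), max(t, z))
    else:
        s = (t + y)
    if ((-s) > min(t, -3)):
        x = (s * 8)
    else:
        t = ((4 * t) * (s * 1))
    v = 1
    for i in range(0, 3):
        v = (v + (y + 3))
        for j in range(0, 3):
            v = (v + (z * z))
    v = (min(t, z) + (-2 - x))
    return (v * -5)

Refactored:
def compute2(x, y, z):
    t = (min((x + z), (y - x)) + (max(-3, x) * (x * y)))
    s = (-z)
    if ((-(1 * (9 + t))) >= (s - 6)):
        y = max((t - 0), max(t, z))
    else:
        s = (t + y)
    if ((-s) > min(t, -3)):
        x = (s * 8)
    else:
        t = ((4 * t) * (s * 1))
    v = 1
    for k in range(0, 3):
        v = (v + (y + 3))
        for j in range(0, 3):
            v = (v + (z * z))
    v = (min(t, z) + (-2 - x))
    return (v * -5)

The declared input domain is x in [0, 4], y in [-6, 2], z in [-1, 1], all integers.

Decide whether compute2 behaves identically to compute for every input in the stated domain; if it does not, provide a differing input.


Side by side, the visible changes include: local variable names differ, arithmetic usage differs, constant usage differs.
One worked example (x=4, y=-6, z=-1) — compute: t becomes -106; next s becomes 1; next ((-(9 + t)) >= (s - 6)) evaluates to true; next y becomes -1; next ((-s) > min(t, -3)) evaluates to true; next x becomes 8; next v becomes 1; next at i=0:; next v becomes 3; next at j=0:; next v becomes 4; next at j=1:; next v becomes 5; next at j=2:; next v becomes 6; next at i=1:; next v becomes 8; next at j=0:; next v becomes 9; next at j=1:; next v becomes 10; next at j=2:; next v becomes 11; next at i=2:; next v becomes 13; next at j=0:; next v becomes 14; next at j=1:; next v becomes 15; next at j=2:; next v becomes 16; next v becomes -116; next final value 580; compute2: t becomes -106; next s becomes 1; next ((-(1 * (9 + t))) >= (s - 6)) evaluates to true; next y becomes -1; next ((-s) > min(t, -3)) evaluates to true; next x becomes 8; next v becomes 1; next at k=0:; next v becomes 3; next at j=0:; next v becomes 4; next at j=1:; next v becomes 5; next at j=2:; next v becomes 6; next at k=1:; next v becomes 8; next at j=0:; next v becomes 9; next at j=1:; next v becomes 10; next at j=2:; next v becomes 11; next at k=2:; next v becomes 13; next at j=0:; next v becomes 14; next at j=1:; next v becomes 15; next at j=2:; next v becomes 16; next v becomes -116; next final value 580; agreement on 580.
Across all 135 domain points the two functions coincide.
verdict: equivalent


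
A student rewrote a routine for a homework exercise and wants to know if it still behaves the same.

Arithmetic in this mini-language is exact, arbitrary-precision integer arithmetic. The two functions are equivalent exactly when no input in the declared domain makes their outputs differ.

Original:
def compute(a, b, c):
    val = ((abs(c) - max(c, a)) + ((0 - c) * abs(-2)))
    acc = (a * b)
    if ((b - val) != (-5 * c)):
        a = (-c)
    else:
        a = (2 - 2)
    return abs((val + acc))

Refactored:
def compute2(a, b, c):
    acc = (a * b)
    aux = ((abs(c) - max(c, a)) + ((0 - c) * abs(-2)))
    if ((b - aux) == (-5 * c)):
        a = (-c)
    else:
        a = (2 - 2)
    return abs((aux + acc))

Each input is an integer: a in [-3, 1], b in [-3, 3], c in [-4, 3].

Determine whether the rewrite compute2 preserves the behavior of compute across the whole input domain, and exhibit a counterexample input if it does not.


One difference looks behavioral, but it never changes the outcome for any declared input.
One worked example (a=-2, b=-3, c=-4) — compute: val = 14; acc = 6; ((b - val) != (-5 * c)) -> true; a = 4; return 20; compute2: acc = 6; aux = 14; ((b - aux) == (-5 * c)) -> false; a = 0; return 20; agreement on 20.
Checked all 280 inputs in the declared domain: the outputs agree on every one.
verdict: equivalent


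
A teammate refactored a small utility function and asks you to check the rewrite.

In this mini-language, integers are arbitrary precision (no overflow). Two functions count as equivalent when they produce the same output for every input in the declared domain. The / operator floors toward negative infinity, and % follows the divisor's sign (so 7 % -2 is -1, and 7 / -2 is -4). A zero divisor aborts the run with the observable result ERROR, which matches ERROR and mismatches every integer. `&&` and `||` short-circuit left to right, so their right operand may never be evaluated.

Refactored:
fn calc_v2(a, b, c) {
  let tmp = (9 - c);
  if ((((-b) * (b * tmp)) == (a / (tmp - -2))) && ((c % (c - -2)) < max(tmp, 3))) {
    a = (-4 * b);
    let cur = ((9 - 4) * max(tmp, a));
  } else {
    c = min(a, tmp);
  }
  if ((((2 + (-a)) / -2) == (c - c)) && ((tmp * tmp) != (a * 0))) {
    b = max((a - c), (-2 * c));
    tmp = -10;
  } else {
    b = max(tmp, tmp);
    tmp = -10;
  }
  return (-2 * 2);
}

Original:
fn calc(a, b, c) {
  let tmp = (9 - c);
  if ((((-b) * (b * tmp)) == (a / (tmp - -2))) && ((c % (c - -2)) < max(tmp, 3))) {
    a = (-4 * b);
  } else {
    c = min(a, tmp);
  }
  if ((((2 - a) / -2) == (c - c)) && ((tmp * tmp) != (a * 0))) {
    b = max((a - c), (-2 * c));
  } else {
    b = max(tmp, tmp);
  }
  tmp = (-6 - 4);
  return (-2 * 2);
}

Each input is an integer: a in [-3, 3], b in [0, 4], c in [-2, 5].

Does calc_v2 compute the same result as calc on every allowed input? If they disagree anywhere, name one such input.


The two are interchangeable: min/max/abs usage differs, and arithmetic usage differs, and local variable names differ, and constant usage differs, and statement counts differ, and every declared input agrees.
One worked example (a=-1, b=2, c=-1) — calc: tmp = 10; ((((-b) * (b * tmp)) == (a / (tmp - -2))) && ((c % (c - -2)) < max(tmp, 3))) -> false; c = -1; ((((2 - a) / -2) == (c - c)) && ((tmp * tmp) != (a * 0))) -> false; b = 10; tmp = -10; return -4; calc_v2: tmp = 10; ((((-b) * (b * tmp)) == (a / (tmp - -2))) && ((c % (c - -2)) < max(tmp, 3))) -> false; c = -1; ((((2 + (-a)) / -2) == (c - c)) && ((tmp * tmp) != (a * 0))) -> false; b = 10; tmp = -10; return -4; agreement on -4.
An exhaustive pass over the 280 declared inputs shows identical outputs.
verdict: equivalent


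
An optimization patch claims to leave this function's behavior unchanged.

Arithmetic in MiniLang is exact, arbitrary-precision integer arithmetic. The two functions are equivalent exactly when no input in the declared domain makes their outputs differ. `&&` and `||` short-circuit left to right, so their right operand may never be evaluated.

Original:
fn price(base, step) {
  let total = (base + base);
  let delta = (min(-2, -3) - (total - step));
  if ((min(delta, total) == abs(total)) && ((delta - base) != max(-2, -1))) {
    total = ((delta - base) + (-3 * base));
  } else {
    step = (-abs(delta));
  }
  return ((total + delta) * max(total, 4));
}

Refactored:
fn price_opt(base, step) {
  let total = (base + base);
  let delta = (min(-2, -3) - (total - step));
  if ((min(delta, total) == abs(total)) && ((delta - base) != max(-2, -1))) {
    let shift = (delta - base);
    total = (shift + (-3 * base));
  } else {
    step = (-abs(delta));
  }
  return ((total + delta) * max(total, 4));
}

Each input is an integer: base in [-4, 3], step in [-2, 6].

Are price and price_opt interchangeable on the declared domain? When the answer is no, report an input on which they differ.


Equivalent — the differences include statement counts differ, local variable names differ, yet no declared input distinguishes the two.
Tracing base=-2, step=-2: price: total = -4; delta = -1; ((min(delta, total) == abs(total)) && ((delta - base) != max(-2, -1))) -> false; step = -1; return -20 | price_opt: total = -4; delta = -1; ((min(delta, total) == abs(total)) && ((delta - base) != max(-2, -1))) -> false; step = -1; return -20 — matching result -20.
Across all 72 domain points the two functions coincide.
verdict: equivalent


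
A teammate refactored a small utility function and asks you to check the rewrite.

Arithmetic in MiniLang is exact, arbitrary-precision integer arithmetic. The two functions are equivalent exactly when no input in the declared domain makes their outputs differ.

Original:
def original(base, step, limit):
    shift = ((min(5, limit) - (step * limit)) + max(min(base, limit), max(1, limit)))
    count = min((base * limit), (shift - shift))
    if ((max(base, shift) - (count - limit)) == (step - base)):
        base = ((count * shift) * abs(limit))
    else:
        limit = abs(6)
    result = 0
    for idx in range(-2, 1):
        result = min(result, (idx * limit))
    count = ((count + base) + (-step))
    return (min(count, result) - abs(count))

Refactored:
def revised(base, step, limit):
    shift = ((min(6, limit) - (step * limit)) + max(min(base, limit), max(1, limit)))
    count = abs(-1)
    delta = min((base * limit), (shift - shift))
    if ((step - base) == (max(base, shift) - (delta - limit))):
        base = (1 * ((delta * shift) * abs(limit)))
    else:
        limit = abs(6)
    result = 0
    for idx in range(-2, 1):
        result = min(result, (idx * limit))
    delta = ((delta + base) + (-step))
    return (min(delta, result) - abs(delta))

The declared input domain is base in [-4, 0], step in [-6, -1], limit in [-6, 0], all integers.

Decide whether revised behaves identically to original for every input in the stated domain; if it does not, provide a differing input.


Although `5` became `6`, no input in the stated domain can expose it.
Tracing base=-3, step=-5, limit=-3: original: shift=-17, then count=0, then ((max(base, shift) - (count - limit)) == (step - base)) is false, then limit=6, then result=0, then (idx=-2), then result=-12, then (idx=-1), then result=-12, then (idx=0), then result=-12, then count=2, then returns -14 | revised: shift=-17, then count=1, then delta=0, then ((step - base) == (max(base, shift) - (delta - limit))) is false, then limit=6, then result=0, then (idx=-2), then result=-12, then (idx=-1), then result=-12, then (idx=0), then result=-12, then delta=2, then returns -14 — matching result -14.
Every one of the 210 inputs gives matching results.
verdict: equivalent


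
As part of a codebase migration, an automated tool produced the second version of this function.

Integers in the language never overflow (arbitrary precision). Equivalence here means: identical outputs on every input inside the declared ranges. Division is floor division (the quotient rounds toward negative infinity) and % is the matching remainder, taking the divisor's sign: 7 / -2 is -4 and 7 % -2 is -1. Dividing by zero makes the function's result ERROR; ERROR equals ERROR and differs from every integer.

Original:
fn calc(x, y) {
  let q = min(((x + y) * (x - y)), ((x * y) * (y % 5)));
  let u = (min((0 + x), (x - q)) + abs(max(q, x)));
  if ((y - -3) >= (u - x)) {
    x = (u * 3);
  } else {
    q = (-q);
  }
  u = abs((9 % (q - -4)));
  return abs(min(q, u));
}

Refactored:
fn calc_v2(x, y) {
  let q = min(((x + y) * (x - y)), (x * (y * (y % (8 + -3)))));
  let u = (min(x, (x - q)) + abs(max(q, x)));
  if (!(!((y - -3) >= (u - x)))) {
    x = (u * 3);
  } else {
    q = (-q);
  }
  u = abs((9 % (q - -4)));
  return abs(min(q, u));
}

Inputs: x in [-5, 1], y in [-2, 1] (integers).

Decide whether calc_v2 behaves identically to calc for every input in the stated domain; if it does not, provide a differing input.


Reading the diff, among the changes: boolean connective usage differs; constant usage differs.
Spot check at x=-4, y=-1 — calc: q=15, then u=-4, then ((y - -3) >= (u - x)) is true, then x=-12, then u=9, then returns 9. calc_v2: q=15, then u=-4, then (!(!((y - -3) >= (u - x)))) is true, then x=-12, then u=9, then returns 9. Both give 9.
Across all 28 domain points the two functions coincide.
verdict: equivalent


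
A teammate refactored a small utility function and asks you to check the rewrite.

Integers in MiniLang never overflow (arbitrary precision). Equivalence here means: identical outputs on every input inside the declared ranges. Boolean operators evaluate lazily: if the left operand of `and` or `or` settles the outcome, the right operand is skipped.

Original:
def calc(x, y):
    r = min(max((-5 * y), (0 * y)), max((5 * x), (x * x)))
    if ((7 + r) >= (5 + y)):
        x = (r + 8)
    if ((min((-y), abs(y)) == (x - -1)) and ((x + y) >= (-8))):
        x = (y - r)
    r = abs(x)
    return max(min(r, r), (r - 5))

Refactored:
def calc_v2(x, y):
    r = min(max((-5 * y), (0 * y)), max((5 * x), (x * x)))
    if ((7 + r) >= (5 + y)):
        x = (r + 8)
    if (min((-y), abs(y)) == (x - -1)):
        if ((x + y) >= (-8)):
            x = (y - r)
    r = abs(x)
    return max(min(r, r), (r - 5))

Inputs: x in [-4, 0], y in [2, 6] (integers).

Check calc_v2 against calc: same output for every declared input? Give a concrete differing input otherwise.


This is a faithful refactor — statement counts differ, plus boolean connective usage differs, plus branching structure differs, but the computed results match everywhere.
Spot check at x=-4, y=2 — calc: r := 0 | ((7 + r) >= (5 + y)): true | x := 8 | ((min((-y), abs(y)) == (x - -1)) and ((x + y) >= (-8))): false | r := 8 | result 8. calc_v2: r := 0 | ((7 + r) >= (5 + y)): true | x := 8 | (min((-y), abs(y)) == (x - -1)): false | r := 8 | result 8. Both give 8.
An exhaustive pass over the 25 declared inputs shows identical outputs.
verdict: equivalent


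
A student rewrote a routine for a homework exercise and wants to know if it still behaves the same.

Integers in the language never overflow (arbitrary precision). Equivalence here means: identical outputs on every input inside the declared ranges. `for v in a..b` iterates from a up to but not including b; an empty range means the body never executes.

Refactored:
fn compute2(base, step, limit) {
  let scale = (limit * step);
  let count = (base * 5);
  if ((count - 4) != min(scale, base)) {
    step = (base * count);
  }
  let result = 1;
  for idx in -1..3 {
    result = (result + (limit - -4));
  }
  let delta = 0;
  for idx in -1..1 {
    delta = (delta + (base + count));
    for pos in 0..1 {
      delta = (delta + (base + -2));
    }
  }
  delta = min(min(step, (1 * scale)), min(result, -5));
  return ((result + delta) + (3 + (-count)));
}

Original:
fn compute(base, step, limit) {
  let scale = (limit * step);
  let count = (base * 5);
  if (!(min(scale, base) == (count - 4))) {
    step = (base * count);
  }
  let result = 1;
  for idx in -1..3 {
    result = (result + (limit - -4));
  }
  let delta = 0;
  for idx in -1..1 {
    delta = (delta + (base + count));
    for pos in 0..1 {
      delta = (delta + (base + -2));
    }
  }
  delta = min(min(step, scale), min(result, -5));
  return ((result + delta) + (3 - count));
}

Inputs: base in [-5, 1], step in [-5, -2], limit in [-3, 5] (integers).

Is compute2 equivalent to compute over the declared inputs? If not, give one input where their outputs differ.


Differences: constant usage differs; also arithmetic usage differs; also comparison usage differs; also boolean connective usage differs — yet all 252 inputs agree.
verdict: equivalent


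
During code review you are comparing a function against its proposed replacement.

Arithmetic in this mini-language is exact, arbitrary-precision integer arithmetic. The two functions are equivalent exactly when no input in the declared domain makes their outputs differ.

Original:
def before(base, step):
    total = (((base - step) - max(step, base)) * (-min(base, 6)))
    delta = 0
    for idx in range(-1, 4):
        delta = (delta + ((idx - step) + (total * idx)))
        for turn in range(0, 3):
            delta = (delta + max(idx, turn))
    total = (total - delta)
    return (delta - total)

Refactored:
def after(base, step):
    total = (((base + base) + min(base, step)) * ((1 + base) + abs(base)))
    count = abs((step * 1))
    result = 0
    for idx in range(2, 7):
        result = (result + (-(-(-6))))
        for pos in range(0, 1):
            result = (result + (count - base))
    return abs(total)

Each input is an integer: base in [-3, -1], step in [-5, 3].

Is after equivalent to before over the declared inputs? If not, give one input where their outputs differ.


At base=-3, step=-5: before gives 245, after gives 11.
verdict: not equivalent; witness: base=-3, step=-5


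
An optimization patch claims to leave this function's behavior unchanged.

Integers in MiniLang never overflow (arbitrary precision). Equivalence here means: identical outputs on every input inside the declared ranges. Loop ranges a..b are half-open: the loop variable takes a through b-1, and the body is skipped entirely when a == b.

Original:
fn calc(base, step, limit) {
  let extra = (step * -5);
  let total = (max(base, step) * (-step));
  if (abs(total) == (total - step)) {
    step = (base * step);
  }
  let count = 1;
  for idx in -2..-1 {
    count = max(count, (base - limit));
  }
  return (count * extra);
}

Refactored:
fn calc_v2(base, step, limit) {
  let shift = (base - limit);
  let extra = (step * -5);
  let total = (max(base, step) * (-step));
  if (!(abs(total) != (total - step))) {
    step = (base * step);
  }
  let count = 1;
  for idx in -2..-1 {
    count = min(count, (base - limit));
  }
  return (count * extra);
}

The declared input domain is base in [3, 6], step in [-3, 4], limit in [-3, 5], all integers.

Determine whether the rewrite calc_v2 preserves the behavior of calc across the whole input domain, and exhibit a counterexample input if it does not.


The rewrite breaks on base=3, step=-3, limit=-3, where the results are 90 and 15.
calc: extra = 15; total = 9; (abs(total) == (total - step)) -> false; count = 1; [idx=-2]; count = 6; return 90
calc_v2: shift = 6; extra = 15; total = 9; (!(abs(total) != (total - step))) -> false; count = 1; [idx=-2]; count = 1; return 15
verdict: not equivalent; witness: base=3, step=-3, limit=-3


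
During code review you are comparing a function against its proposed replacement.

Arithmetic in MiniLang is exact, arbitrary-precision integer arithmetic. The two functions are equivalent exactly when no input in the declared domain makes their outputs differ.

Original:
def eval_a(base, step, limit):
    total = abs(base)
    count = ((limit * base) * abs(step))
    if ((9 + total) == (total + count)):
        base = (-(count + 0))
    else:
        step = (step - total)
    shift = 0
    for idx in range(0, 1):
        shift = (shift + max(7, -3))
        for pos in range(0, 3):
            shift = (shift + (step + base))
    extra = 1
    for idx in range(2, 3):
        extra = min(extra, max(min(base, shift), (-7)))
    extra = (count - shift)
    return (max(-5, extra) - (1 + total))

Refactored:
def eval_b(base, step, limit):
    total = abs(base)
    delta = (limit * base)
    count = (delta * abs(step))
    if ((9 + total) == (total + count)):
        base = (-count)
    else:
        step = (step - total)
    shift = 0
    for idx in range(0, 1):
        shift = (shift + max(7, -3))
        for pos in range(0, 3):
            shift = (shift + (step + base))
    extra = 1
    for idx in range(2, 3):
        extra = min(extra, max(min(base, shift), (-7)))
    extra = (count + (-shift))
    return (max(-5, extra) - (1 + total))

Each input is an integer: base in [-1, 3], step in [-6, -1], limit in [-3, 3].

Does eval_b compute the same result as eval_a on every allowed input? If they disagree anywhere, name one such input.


The two are interchangeable: arithmetic usage differs, and statement counts differ, and local variable names differ, and constant usage differs, and every declared input agrees.
Spot check at base=3, step=-2, limit=3 — eval_a: total becomes 3; next count becomes 18; next ((9 + total) == (total + count)) evaluates to false; next step becomes -5; next shift becomes 0; next at idx=0:; next shift becomes 7; next at pos=0:; next shift becomes 5; next at pos=1:; next shift becomes 3; next at pos=2:; next shift becomes 1; next extra becomes 1; next at idx=2:; next extra becomes 1; next extra becomes 17; next final value 13. eval_b: total becomes 3; next delta becomes 9; next count becomes 18; next ((9 + total) == (total + count)) evaluates to false; next step becomes -5; next shift becomes 0; next at idx=0:; next shift becomes 7; next at pos=0:; next shift becomes 5; next at pos=1:; next shift becomes 3; next at pos=2:; next shift becomes 1; next extra becomes 1; next at idx=2:; next extra becomes 1; next extra becomes 17; next final value 13. Both give 13.
Every one of the 210 inputs gives matching results.
verdict: equivalent


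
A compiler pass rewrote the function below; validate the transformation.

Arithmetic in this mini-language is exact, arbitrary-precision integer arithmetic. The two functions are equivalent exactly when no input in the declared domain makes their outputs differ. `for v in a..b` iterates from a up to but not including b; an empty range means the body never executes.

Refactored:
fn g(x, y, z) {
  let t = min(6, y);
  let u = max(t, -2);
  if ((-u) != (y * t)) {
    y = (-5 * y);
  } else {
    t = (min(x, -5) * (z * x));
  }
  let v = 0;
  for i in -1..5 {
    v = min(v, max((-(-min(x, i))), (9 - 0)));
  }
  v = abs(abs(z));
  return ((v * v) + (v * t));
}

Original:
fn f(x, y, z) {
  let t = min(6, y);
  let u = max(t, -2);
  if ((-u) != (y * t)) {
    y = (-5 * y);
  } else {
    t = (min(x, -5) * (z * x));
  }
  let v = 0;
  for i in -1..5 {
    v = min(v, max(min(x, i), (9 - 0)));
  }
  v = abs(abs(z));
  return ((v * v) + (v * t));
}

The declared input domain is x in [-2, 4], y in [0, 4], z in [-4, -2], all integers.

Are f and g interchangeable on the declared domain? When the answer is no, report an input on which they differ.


The two are interchangeable: same computation, different form, and every declared input agrees.
As a probe, take x=-2, y=0, z=-4: f runs t = 0; u = 0; ((-u) != (y * t)) -> false; t = -40; v = 0; [i=-1]; v = 0; [i=0]; v = 0; [i=1]; v = 0; [i=2]; v = 0; [i=3]; v = 0; [i=4]; v = 0; v = 4; return -144; g runs t = 0; u = 0; ((-u) != (y * t)) -> false; t = -40; v = 0; [i=-1]; v = 0; [i=0]; v = 0; [i=1]; v = 0; [i=2]; v = 0; [i=3]; v = 0; [i=4]; v = 0; v = 4; return -144; both end at -144.
Checked all 105 inputs in the declared domain: the outputs agree on every one.
verdict: equivalent


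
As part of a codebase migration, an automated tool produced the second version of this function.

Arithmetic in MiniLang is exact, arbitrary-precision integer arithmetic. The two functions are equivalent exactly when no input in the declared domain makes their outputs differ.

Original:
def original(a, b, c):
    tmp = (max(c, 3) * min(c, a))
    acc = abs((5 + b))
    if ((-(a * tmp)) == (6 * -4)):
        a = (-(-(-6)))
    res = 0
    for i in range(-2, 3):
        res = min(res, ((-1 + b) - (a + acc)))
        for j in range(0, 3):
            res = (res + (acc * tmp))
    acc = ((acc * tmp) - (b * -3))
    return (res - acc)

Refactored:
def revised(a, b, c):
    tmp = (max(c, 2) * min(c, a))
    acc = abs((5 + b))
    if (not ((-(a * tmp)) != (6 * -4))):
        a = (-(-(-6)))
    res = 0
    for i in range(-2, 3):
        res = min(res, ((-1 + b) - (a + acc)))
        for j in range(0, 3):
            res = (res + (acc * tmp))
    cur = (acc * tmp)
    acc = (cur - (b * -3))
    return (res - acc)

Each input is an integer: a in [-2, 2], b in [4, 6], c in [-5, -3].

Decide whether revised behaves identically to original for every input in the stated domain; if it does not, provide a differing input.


Take a=-2, b=4, c=-5.
original: tmp = -15; acc = 9; ((-(a * tmp)) == (6 * -4)) -> false; res = 0; [i=-2]; res = -4; [j=0]; res = -139; [j=1]; res = -274; [j=2]; res = -409; [i=-1]; res = -409; [j=0]; res = -544; [j=1]; res = -679; [j=2]; res = -814; [i=0]; res = -814; [j=0]; res = -949; [j=1]; res = -1084; [j=2]; res = -1219; [i=1]; res = -1219; [j=0]; res = -1354; [j=1]; res = -1489; [j=2]; res = -1624; [i=2]; res = -1624; [j=0]; res = -1759; [j=1]; res = -1894; [j=2]; res = -2029; acc = -123; return -1906
revised: tmp = -10; acc = 9; (not ((-(a * tmp)) != (6 * -4))) -> false; res = 0; [i=-2]; res = -4; [j=0]; res = -94; [j=1]; res = -184; [j=2]; res = -274; [i=-1]; res = -274; [j=0]; res = -364; [j=1]; res = -454; [j=2]; res = -544; [i=0]; res = -544; [j=0]; res = -634; [j=1]; res = -724; [j=2]; res = -814; [i=1]; res = -814; [j=0]; res = -904; [j=1]; res = -994; [j=2]; res = -1084; [i=2]; res = -1084; [j=0]; res = -1174; [j=1]; res = -1264; [j=2]; res = -1354; cur = -90; acc = -78; return -1276
-1906 against -1276: the behavior changed.
verdict: not equivalent; witness: a=-2, b=4, c=-5


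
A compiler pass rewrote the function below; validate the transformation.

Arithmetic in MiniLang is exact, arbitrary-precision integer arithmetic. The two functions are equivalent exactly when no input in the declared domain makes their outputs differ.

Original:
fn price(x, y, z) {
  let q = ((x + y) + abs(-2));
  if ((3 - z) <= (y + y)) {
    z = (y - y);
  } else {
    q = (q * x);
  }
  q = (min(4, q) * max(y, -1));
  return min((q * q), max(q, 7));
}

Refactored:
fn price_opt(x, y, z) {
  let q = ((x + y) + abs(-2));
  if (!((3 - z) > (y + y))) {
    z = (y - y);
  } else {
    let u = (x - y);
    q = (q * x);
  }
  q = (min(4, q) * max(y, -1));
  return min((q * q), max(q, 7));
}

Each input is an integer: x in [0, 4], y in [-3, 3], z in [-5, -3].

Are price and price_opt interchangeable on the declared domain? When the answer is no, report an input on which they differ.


The diff adds an assignment to `u` whose value nothing reads, which nothing downstream consumes.
Tracing x=4, y=-2, z=-4: price: q becomes 4; next ((3 - z) <= (y + y)) evaluates to false; next q becomes 16; next q becomes -4; next final value 7 | price_opt: q becomes 4; next (!((3 - z) > (y + y))) evaluates to false; next u becomes 6; next q becomes 16; next q becomes -4; next final value 7 — matching result 7.
Sweeping the whole domain (105 inputs) finds no disagreement.
verdict: equivalent


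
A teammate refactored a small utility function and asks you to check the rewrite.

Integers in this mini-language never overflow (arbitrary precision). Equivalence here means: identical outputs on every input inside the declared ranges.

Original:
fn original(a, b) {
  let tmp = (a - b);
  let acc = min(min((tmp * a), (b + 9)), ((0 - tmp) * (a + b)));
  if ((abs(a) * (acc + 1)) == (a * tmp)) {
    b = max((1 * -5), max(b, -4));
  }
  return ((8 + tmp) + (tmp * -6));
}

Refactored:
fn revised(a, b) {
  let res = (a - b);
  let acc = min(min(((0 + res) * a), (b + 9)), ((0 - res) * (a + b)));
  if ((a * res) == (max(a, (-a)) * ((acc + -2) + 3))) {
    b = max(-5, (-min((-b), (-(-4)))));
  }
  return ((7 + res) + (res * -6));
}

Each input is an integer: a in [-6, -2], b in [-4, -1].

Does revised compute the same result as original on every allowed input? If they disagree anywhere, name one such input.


Evaluate both at a=-6, b=-4.
original: tmp=-2, then acc=-20, then ((abs(a) * (acc + 1)) == (a * tmp)) is false, then returns 18
revised: res=-2, then acc=-20, then ((a * res) == (max(a, (-a)) * ((acc + -2) + 3))) is false, then returns 17
18 vs 17 — the two versions disagree here.
verdict: not equivalent; witness: a=-6, b=-4


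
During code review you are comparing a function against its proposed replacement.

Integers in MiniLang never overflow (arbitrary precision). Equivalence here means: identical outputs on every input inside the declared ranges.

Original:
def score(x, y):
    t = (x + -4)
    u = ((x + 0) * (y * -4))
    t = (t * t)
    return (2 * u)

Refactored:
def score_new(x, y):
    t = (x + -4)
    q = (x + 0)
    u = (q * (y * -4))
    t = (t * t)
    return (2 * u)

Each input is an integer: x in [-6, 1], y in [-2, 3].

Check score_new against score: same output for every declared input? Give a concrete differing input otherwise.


Reading the diff, among the changes: local variable names differ; also statement counts differ.
Spot check at x=-5, y=0 — score: t=-9, then u=0, then t=81, then returns 0. score_new: t=-9, then q=-5, then u=0, then t=81, then returns 0. Both give 0.
Across all 48 domain points the two functions coincide.
verdict: equivalent


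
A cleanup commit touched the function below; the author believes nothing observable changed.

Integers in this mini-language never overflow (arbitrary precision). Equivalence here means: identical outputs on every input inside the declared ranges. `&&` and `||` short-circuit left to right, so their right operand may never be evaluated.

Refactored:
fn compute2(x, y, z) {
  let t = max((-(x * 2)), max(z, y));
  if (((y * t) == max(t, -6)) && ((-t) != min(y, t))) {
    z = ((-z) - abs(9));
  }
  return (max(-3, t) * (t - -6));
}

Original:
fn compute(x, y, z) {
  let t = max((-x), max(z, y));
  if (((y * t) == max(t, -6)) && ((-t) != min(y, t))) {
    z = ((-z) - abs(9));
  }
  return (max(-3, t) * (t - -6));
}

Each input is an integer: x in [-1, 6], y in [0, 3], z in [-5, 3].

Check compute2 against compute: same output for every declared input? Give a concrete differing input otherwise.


At x=-1, y=0, z=-5: compute gives 7, compute2 gives 16.
verdict: not equivalent; witness: x=-1, y=0, z=-5


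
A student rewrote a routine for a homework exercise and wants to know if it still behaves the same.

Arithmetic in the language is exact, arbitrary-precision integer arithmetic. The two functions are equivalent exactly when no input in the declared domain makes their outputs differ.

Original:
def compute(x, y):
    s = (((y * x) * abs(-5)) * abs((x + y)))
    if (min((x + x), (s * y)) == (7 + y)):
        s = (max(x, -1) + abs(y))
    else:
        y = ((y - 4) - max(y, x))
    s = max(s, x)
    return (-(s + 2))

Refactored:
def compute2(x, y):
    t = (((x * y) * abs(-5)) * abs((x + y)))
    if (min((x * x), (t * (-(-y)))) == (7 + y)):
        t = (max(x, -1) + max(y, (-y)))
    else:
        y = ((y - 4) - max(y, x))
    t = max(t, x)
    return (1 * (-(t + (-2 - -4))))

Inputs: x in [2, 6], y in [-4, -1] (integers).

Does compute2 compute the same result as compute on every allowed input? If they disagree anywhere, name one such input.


These are not equivalent — on x=3, y=-1 the outputs split (-6 vs -5).
compute: s becomes -30; next (min((x + x), (s * y)) == (7 + y)) evaluates to true; next s becomes 4; next s becomes 4; next final value -6
compute2: t becomes -30; next (min((x * x), (t * (-(-y)))) == (7 + y)) evaluates to false; next y becomes -8; next t becomes 3; next final value -5
verdict: not equivalent; witness: x=3, y=-1


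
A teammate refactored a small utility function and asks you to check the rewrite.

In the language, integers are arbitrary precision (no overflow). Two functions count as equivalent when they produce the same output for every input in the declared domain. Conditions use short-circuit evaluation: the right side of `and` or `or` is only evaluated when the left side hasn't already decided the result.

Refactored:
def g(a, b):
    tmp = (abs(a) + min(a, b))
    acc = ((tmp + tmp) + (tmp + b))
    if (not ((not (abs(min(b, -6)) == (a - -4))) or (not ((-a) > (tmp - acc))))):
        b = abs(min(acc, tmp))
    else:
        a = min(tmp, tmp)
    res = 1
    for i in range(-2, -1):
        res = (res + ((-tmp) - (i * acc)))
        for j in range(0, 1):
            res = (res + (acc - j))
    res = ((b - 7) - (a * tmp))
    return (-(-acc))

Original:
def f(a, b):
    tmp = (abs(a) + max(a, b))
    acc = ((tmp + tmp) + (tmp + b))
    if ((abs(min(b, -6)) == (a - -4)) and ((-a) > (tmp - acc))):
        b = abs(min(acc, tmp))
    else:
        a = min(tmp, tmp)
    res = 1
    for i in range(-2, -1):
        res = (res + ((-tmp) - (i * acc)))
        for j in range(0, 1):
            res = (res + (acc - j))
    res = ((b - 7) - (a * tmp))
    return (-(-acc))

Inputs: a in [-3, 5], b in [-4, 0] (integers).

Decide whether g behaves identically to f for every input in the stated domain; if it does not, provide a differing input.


Try a=-3, b=-4.
f: tmp becomes 0; next acc becomes -4; next ((abs(min(b, -6)) == (a - -4)) and ((-a) > (tmp - acc))) evaluates to false; next a becomes 0; next res becomes 1; next at i=-2:; next res becomes -7; next at j=0:; next res becomes -11; next res becomes -11; next final value -4
g: tmp becomes -1; next acc becomes -7; next (not ((not (abs(min(b, -6)) == (a - -4))) or (not ((-a) > (tmp - acc))))) evaluates to false; next a becomes -1; next res becomes 1; next at i=-2:; next res becomes -12; next at j=0:; next res becomes -19; next res becomes -12; next final value -7
-4 vs -7 — the two versions disagree here.
verdict: not equivalent; witness: a=-3, b=-4


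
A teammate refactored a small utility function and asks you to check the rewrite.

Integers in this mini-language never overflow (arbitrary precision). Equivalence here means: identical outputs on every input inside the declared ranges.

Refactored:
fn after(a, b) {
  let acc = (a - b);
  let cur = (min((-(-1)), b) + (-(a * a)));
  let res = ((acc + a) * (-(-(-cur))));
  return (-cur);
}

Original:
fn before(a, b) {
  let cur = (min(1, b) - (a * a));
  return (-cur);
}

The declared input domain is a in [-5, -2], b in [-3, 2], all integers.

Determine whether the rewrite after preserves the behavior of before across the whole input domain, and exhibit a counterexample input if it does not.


This is a faithful refactor — statement counts differ; local variable names differ; arithmetic usage differs, but the computed results match everywhere.
As a probe, take a=-4, b=-1: before runs cur becomes -17; next final value 17; after runs acc becomes -3; next cur becomes -17; next res becomes -119; next final value 17; both end at 17.
Sweeping the whole domain (24 inputs) finds no disagreement.
verdict: equivalent
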